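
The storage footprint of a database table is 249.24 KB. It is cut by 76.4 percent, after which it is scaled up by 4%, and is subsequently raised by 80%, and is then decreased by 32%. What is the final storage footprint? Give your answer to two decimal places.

Each change multiplies by a factor: 0.236 × 1.04 × 1.8 × 0.68 = 0.30041856.
249.24 × 0.30041856 = 74.8763218944 ≈ 74.88.

74.88 KB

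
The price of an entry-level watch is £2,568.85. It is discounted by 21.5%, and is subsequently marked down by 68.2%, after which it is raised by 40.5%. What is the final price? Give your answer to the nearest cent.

21.5% decrease: £2,568.85 × 0.785 = £2016.54725.
Apply the 68.2% decrease: £2016.54725 × 0.318 = £641.2620255.
Apply the 40.5% increase: £641.2620255 × 1.405 = £900.9731458275 ≈ £900.97.

£900.97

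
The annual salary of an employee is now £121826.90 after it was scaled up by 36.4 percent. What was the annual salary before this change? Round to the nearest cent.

£89315.91

The overall multiplier applied was 1.364.
So the original annual salary was £121826.90 ÷ 1.364 ≈ £89315.91.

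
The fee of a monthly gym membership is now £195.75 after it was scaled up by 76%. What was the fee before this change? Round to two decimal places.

The overall multiplier applied was 1.76.
So the original fee was £195.75 ÷ 1.76 ≈ £111.22.

£111.22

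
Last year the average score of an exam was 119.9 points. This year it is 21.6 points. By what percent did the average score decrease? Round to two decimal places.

Change: 21.6 − 119.9 = -98.3.
Relative to the original: -98.3 ÷ 119.9 ≈ -81.98%.
So the average score decreased by 81.98%.

81.98%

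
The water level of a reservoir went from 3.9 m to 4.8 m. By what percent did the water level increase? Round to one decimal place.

Change: 4.8 − 3.9 = 0.9.
Relative to the original: 0.9 ÷ 3.9 ≈ 23.1%.
So the water level increased by 23.1%.

23.1%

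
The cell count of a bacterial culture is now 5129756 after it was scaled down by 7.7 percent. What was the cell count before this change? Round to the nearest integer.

5557699

The overall multiplier applied was 0.923.
So the original cell count was 5129756 ÷ 0.923 ≈ 5557699.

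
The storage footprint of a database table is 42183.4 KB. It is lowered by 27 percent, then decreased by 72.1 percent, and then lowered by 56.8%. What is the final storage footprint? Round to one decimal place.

3711.5 KB

Apply the 27% decrease: 42183.4 × 0.73 = 30793.882.
After the 72.1% decrease: 30793.882 × 0.279 = 8591.493078.
56.8% decrease: 8591.493078 × 0.432 = 3711.525009696 ≈ 3711.5.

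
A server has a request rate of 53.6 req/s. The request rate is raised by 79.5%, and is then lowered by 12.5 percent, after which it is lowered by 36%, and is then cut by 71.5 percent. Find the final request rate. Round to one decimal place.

Apply the 79.5% increase: 53.6 × 1.795 = 96.212.
Apply the 12.5% decrease: 96.212 × 0.875 = 84.1855.
36% decrease: 84.1855 × 0.64 = 53.87872.
After the 71.5% decrease: 53.87872 × 0.285 = 15.3554352 ≈ 15.4.

15.4 req/s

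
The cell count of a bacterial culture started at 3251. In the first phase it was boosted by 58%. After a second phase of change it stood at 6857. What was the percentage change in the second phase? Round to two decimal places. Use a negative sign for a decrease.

After the first phase: 3251 × 1.58 = 5136.58.
Second-phase multiplier: 6857 ÷ 5136.58 ≈ 1.334935.
That is a change of 33.49%.

33.49%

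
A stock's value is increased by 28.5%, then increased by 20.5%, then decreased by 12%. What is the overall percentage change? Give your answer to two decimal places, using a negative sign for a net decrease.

A 28.5% increase multiplies by 1.285.
Then a 20.5% increase: 1.285 × 1.205 = 1.548425.
Then a 12% decrease: 1.548425 × 0.88 = 1.362614.
Overall factor 1.362614, i.e. 36.26%.

36.26%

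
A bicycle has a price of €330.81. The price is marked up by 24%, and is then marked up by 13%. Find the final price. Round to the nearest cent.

Each change multiplies by a factor: 1.24 × 1.13 = 1.4012.
€330.81 × 1.4012 = €463.530972 ≈ €463.53.

€463.53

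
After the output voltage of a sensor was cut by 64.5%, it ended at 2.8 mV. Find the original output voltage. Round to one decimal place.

7.9 mV

The overall multiplier applied was 0.355.
So the original output voltage was 2.8 ÷ 0.355 ≈ 7.9 mV.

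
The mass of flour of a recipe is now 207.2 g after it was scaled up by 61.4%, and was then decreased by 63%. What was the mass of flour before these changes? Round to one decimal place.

347.0 g

Undoing the 63% decrease: 207.2 ÷ 0.37 = 560.
Undoing the 61.4% increase: 560 ÷ 1.614 ≈ 347.0 g.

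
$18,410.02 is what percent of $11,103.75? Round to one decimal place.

$18,410.02 ÷ $11,103.75 ≈ 165.8%.

165.8%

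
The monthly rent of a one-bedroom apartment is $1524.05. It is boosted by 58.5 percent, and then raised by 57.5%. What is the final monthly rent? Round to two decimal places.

After the 58.5% increase: $1524.05 × 1.585 = $2415.61925.
57.5% increase: $2415.61925 × 1.575 = $3804.60031875 ≈ $3804.60.

$3804.60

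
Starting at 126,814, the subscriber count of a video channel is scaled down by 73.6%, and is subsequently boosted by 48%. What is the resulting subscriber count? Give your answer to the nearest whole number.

49,549

Apply the 73.6% decrease: 126,814 × 0.264 = 33478.896.
Apply the 48% increase: 33478.896 × 1.48 = 49548.76608 ≈ 49,549.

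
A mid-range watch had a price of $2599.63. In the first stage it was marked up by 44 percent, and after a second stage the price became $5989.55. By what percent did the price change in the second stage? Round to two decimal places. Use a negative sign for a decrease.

After the first stage: $2599.63 × 1.44 = $3743.4672.
Second-stage multiplier: $5989.55 ÷ $3743.4672 ≈ 1.600001.
That is a change of 60.00%.

60.00%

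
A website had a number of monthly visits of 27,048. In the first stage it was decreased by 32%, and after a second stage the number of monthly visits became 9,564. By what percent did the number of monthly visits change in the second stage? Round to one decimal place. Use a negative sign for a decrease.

After the first stage: 27,048 × 0.68 = 18392.64.
Second-stage multiplier: 9,564 ÷ 18392.64 ≈ 0.51999.
That is a change of -48.0%.

-48.0%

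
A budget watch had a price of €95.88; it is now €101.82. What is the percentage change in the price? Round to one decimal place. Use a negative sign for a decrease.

6.2%

Change: €101.82 − €95.88 = €5.94.
Relative to the original: €5.94 ÷ €95.88 ≈ 6.2%.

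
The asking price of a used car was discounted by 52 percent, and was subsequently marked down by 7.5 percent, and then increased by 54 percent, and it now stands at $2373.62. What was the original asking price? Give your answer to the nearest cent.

Undoing the 54% increase: $2373.62 ÷ 1.54 ≈ $1541.311688.
Undoing the 7.5% decrease: $1541.311688 ÷ 0.925 ≈ $1666.282906.
Undoing the 52% decrease: $1666.282906 ÷ 0.48 ≈ $3471.42.

$3471.42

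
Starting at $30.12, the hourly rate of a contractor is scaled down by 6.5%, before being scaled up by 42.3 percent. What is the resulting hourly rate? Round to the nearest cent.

$40.07

Each change multiplies by a factor: 0.935 × 1.423 = 1.330505.
$30.12 × 1.330505 = $40.0748106 ≈ $40.07.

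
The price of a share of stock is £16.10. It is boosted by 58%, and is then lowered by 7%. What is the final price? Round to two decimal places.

Apply the 58% increase: £16.10 × 1.58 = £25.438.
7% decrease: £25.438 × 0.93 = £23.65734 ≈ £23.66.

£23.66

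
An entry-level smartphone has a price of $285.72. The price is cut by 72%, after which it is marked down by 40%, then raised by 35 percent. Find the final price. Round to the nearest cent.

$64.80

Apply the 72% decrease: $285.72 × 0.28 = $80.0016.
After the 40% decrease: $80.0016 × 0.6 = $48.00096.
After the 35% increase: $48.00096 × 1.35 = $64.801296 ≈ $64.80.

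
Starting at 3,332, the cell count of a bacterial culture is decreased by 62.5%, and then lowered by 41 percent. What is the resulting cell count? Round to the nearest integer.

After the 62.5% decrease: 3,332 × 0.375 = 1249.5.
Apply the 41% decrease: 1249.5 × 0.59 = 737.205 ≈ 737.

737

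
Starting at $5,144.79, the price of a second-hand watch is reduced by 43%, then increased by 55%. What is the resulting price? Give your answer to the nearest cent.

43% decrease: $5,144.79 × 0.57 = $2932.5303.
After the 55% increase: $2932.5303 × 1.55 = $4545.421965 ≈ $4,545.42.

$4,545.42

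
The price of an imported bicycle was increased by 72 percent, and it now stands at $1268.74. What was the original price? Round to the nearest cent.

The overall multiplier applied was 1.72.
So the original price was $1268.74 ÷ 1.72 ≈ $737.64.

$737.64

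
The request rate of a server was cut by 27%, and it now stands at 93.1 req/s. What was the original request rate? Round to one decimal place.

127.5 req/s

The overall multiplier applied was 0.73.
So the original request rate was 93.1 ÷ 0.73 ≈ 127.5 req/s.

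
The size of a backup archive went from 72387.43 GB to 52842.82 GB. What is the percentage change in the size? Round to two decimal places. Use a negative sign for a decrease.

Change: 52842.82 − 72387.43 = -19544.61.
Relative to the original: -19544.61 ÷ 72387.43 ≈ -27.00%.

-27.00%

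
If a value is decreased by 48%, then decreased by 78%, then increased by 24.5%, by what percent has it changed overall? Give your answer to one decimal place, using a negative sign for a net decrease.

A 48% decrease multiplies by 0.52.
Then a 78% decrease: 0.52 × 0.22 = 0.1144.
Then a 24.5% increase: 0.1144 × 1.245 = 0.142428.
Overall factor 0.142428, i.e. -85.8%.

-85.8%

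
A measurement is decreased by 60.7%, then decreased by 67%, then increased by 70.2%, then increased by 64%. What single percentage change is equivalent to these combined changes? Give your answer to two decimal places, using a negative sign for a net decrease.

-63.80%

The combined multiplier is 0.393 × 0.33 × 1.702 × 1.64 = 0.3620011032.
That corresponds to a decrease of 63.80%.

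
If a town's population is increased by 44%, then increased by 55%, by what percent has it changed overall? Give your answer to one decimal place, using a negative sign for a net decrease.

A 44% increase multiplies by 1.44.
Then a 55% increase: 1.44 × 1.55 = 2.232.
Overall factor 2.232, i.e. 123.2%.

123.2%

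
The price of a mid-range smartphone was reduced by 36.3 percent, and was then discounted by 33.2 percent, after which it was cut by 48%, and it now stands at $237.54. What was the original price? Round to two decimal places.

$1073.54

Undoing the 48% decrease: $237.54 ÷ 0.52 ≈ $456.807692.
Undoing the 33.2% decrease: $456.807692 ÷ 0.668 ≈ $683.84385.
Undoing the 36.3% decrease: $683.84385 ÷ 0.637 ≈ $1073.54.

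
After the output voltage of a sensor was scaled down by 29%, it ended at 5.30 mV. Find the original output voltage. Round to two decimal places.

The overall multiplier applied was 0.71.
So the original output voltage was 5.30 ÷ 0.71 ≈ 7.46 mV.

7.46 mV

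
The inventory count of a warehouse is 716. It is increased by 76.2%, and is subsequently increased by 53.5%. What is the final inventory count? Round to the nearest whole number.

1937

Each change multiplies by a factor: 1.762 × 1.535 = 2.70467.
716 × 2.70467 = 1936.54372 ≈ 1937.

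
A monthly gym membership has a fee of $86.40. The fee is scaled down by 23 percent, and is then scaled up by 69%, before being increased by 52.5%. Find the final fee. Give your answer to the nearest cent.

$171.46

23% decrease: $86.40 × 0.77 = $66.528.
69% increase: $66.528 × 1.69 = $112.43232.
Apply the 52.5% increase: $112.43232 × 1.525 = $171.459288 ≈ $171.46.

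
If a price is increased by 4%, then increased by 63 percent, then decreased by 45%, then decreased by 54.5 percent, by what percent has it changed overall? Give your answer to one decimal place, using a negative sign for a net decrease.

The combined multiplier is 1.04 × 1.63 × 0.55 × 0.455 = 0.4242238.
That corresponds to a decrease of 57.6%.

-57.6%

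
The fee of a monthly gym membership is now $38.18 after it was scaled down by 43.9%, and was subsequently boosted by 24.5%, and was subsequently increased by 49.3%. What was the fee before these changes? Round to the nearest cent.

The overall multiplier applied was 0.561 × 1.245 × 1.493 = 1.042778385.
So the original fee was $38.18 ÷ 1.042778385 ≈ $36.61.

$36.61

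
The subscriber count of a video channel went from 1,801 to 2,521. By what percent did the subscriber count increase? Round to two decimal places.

39.98%

Change: 2,521 − 1,801 = 720.
Relative to the original: 720 ÷ 1,801 ≈ 39.98%.
So the subscriber count increased by 39.98%.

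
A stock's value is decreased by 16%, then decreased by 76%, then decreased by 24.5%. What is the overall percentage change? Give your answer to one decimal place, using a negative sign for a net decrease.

-84.8%

A 16% decrease multiplies by 0.84.
Then a 76% decrease: 0.84 × 0.24 = 0.2016.
Then a 24.5% decrease: 0.2016 × 0.755 = 0.152208.
Overall factor 0.152208, i.e. -84.8%.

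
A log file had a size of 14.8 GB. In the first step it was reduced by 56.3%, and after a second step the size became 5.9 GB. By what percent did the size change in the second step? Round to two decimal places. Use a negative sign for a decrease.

-8.78%

After the first step: 14.8 × 0.437 = 6.4676.
Second-step multiplier: 5.9 ÷ 6.4676 ≈ 0.912239.
That is a change of -8.78%.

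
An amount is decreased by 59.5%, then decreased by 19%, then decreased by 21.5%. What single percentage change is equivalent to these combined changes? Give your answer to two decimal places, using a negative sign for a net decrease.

The combined multiplier is 0.405 × 0.81 × 0.785 = 0.25751925.
That corresponds to a decrease of 74.25%.

-74.25%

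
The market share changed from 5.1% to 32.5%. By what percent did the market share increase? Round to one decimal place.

The change is 32.5 − 5.1 = 27.4 percentage points.
Relative to the original 5.1%, that is 27.4 ÷ 5.1 ≈ 537.3%.
So the market share rose by 537.3%.

537.3%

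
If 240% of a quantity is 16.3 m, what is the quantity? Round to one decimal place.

16.3 m ÷ 2.4 ≈ 6.8 m.

6.8 m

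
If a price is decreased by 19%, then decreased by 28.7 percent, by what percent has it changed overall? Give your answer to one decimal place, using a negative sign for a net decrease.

The combined multiplier is 0.81 × 0.713 = 0.57753.
That corresponds to a decrease of 42.2%.

-42.2%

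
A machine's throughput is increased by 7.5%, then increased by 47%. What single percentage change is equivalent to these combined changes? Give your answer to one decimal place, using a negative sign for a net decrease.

The combined multiplier is 1.075 × 1.47 = 1.58025.
That corresponds to an increase of 58.0%.

58.0%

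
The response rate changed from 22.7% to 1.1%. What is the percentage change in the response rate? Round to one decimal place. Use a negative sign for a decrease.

-95.2%

The change is 1.1 − 22.7 = -21.6 percentage points.
Relative to the original 22.7%, that is -21.6 ÷ 22.7 ≈ -95.2%.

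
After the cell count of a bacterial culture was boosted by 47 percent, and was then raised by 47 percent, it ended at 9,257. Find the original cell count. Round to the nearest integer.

Undoing the 47% increase: 9,257 ÷ 1.47 ≈ 6297.278912.
Undoing the 47% increase: 6297.278912 ÷ 1.47 ≈ 4,284.

4,284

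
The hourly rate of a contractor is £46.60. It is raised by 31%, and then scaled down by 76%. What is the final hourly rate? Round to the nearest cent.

Apply the 31% increase: £46.60 × 1.31 = £61.046.
After the 76% decrease: £61.046 × 0.24 = £14.65104 ≈ £14.65.

£14.65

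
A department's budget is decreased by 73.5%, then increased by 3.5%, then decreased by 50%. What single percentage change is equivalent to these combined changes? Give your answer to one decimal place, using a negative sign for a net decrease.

-86.3%

A 73.5% decrease multiplies by 0.265.
Then a 3.5% increase: 0.265 × 1.035 = 0.274275.
Then a 50% decrease: 0.274275 × 0.5 = 0.1371375.
Overall factor 0.1371375, i.e. -86.3%.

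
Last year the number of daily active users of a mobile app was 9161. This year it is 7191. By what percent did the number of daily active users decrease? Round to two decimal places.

21.50%

Change: 7191 − 9161 = -1970.
Relative to the original: -1970 ÷ 9161 ≈ -21.50%.
So the number of daily active users decreased by 21.50%.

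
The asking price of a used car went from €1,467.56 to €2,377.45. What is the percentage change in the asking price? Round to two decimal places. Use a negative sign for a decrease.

Change: €2,377.45 − €1,467.56 = €909.89.
Relative to the original: €909.89 ÷ €1,467.56 ≈ 62.00%.

62.00%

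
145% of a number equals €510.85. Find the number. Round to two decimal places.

€352.31

€510.85 ÷ 1.45 ≈ €352.31.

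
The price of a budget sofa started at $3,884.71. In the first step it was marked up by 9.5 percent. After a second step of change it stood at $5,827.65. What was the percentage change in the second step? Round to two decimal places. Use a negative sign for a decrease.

After the first step: $3,884.71 × 1.095 = $4253.75745.
Second-step multiplier: $5,827.65 ÷ $4253.75745 ≈ 1.370001.
That is a change of 37.00%.

37.00%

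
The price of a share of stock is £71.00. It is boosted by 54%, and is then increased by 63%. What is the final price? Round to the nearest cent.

Each change multiplies by a factor: 1.54 × 1.63 = 2.5102.
£71.00 × 2.5102 = £178.2242 ≈ £178.22.

£178.22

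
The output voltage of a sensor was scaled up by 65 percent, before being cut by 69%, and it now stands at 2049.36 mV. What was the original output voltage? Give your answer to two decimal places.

Undoing the 69% decrease: 2049.36 ÷ 0.31 ≈ 6610.83871.
Undoing the 65% increase: 6610.83871 ÷ 1.65 ≈ 4006.57 mV.

4006.57 mV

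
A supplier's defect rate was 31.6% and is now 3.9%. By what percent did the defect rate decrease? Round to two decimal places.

The change is 3.9 − 31.6 = -27.7 percentage points.
Relative to the original 31.6%, that is -27.7 ÷ 31.6 ≈ -87.66%.
So the defect rate fell by 87.66%.

87.66%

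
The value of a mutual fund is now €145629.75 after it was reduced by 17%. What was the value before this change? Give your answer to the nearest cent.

€175457.53

The overall multiplier applied was 0.83.
So the original value was €145629.75 ÷ 0.83 ≈ €175457.53.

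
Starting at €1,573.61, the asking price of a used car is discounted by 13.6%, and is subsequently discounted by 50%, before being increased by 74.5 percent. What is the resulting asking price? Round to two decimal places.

€1,186.25

Each change multiplies by a factor: 0.864 × 0.5 × 1.745 = 0.75384.
€1,573.61 × 0.75384 = €1186.2501624 ≈ €1,186.25.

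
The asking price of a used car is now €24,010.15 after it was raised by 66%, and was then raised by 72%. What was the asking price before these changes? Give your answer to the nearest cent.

€8,409.27

The overall multiplier applied was 1.66 × 1.72 = 2.8552.
So the original asking price was €24,010.15 ÷ 2.8552 ≈ €8,409.27.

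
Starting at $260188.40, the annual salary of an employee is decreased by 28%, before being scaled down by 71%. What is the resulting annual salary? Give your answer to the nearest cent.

Each change multiplies by a factor: 0.72 × 0.29 = 0.2088.
$260188.40 × 0.2088 = $54327.33792 ≈ $54327.34.

$54327.34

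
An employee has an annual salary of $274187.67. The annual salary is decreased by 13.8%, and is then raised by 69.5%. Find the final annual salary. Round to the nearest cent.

$400612.86

Each change multiplies by a factor: 0.862 × 1.695 = 1.46109.
$274187.67 × 1.46109 = $400612.8627603 ≈ $400612.86.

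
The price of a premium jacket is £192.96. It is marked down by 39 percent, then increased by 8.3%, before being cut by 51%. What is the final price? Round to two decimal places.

£62.46

After the 39% decrease: £192.96 × 0.61 = £117.7056.
Apply the 8.3% increase: £117.7056 × 1.083 = £127.4751648.
After the 51% decrease: £127.4751648 × 0.49 = £62.462830752 ≈ £62.46.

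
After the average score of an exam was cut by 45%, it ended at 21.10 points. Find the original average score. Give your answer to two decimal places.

38.36 points

The overall multiplier applied was 0.55.
So the original average score was 21.10 ÷ 0.55 ≈ 38.36 points.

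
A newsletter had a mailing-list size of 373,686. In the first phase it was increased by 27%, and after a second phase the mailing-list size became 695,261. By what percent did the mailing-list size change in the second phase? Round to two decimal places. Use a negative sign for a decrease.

46.50%

After the first phase: 373,686 × 1.27 = 474581.22.
Second-phase multiplier: 695,261 ÷ 474581.22 ≈ 1.464999.
That is a change of 46.50%.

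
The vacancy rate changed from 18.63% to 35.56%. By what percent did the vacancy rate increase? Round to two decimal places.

The change is 35.56 − 18.63 = 16.93 percentage points.
Relative to the original 18.63%, that is 16.93 ÷ 18.63 ≈ 90.87%.
So the vacancy rate rose by 90.87%.

90.87%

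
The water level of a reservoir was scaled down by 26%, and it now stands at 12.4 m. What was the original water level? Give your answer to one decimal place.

16.8 m

The overall multiplier applied was 0.74.
So the original water level was 12.4 ÷ 0.74 ≈ 16.8 m.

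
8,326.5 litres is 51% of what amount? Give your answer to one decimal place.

16,326.5 litres

8,326.5 litres ÷ 0.51 ≈ 16,326.5 litres.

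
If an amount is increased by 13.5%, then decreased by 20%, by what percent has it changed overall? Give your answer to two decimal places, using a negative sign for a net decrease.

A 13.5% increase multiplies by 1.135.
Then a 20% decrease: 1.135 × 0.8 = 0.908.
Overall factor 0.908, i.e. -9.20%.

-9.20%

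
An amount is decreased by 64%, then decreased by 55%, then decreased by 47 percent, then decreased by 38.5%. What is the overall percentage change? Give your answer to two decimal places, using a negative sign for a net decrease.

A 64% decrease multiplies by 0.36.
Then a 55% decrease: 0.36 × 0.45 = 0.162.
Then a 47% decrease: 0.162 × 0.53 = 0.08586.
Then a 38.5% decrease: 0.08586 × 0.615 = 0.0528039.
Overall factor 0.0528039, i.e. -94.72%.

-94.72%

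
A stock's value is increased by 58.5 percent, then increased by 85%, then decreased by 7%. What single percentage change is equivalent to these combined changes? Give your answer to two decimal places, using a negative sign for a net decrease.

A 58.5% increase multiplies by 1.585.
Then an 85% increase: 1.585 × 1.85 = 2.93225.
Then a 7% decrease: 2.93225 × 0.93 = 2.7269925.
Overall factor 2.7269925, i.e. 172.70%.

172.70%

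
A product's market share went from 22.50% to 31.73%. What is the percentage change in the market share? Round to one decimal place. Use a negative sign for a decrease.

The change is 31.73 − 22.50 = 9.23 percentage points.
Relative to the original 22.50%, that is 9.23 ÷ 22.50 ≈ 41.0%.

41.0%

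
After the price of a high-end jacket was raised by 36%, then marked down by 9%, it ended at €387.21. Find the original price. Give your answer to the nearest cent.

Undoing the 9% decrease: €387.21 ÷ 0.91 ≈ €425.505495.
Undoing the 36% increase: €425.505495 ÷ 1.36 ≈ €312.87.

€312.87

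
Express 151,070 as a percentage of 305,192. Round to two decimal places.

49.50%

151,070 ÷ 305,192 ≈ 49.50%.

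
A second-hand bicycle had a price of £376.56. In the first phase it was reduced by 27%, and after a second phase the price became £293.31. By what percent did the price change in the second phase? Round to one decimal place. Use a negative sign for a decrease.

After the first phase: £376.56 × 0.73 = £274.8888.
Second-phase multiplier: £293.31 ÷ £274.8888 ≈ 1.06701.
That is a change of 6.7%.

6.7%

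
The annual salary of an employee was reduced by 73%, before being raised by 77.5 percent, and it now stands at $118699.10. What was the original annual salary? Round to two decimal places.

$247676.79

Undoing the 77.5% increase: $118699.10 ÷ 1.775 ≈ $66872.732394.
Undoing the 73% decrease: $66872.732394 ÷ 0.27 ≈ $247676.79.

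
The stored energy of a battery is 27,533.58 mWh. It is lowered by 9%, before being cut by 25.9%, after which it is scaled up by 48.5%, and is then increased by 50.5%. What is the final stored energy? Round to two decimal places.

41,493.99 mWh

9% decrease: 27,533.58 × 0.91 = 25055.5578.
After the 25.9% decrease: 25055.5578 × 0.741 = 18566.1683298.
After the 48.5% increase: 18566.1683298 × 1.485 = 27570.759969753.
Apply the 50.5% increase: 27570.759969753 × 1.505 = 41493.993754478265 ≈ 41,493.99.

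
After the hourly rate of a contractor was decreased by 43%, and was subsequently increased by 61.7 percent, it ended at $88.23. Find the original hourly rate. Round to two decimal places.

The overall multiplier applied was 0.57 × 1.617 = 0.92169.
So the original hourly rate was $88.23 ÷ 0.92169 ≈ $95.73.

$95.73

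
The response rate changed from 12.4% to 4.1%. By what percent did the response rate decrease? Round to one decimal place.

66.9%

The change is 4.1 − 12.4 = -8.3 percentage points.
Relative to the original 12.4%, that is -8.3 ÷ 12.4 ≈ -66.9%.
So the response rate fell by 66.9%.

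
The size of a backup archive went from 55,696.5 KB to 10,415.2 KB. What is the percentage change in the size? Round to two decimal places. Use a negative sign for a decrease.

Change: 10,415.2 − 55,696.5 = -45,281.3.
Relative to the original: -45,281.3 ÷ 55,696.5 ≈ -81.30%.

-81.30%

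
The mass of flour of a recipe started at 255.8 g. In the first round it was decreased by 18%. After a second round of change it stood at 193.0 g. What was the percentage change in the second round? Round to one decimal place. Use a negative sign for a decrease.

After the first round: 255.8 × 0.82 = 209.756.
Second-round multiplier: 193.0 ÷ 209.756 ≈ 0.92012.
That is a change of -8.0%.

-8.0%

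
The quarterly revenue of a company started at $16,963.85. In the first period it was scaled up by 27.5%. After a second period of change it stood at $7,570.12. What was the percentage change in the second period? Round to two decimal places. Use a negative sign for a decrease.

-65.00%

After the first period: $16,963.85 × 1.275 = $21628.90875.
Second-period multiplier: $7,570.12 ÷ $21628.90875 ≈ 0.35.
That is a change of -65.00%.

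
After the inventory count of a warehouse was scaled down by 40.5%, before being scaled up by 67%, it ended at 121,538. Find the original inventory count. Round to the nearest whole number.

122,315

Undoing the 67% increase: 121,538 ÷ 1.67 ≈ 72777.245509.
Undoing the 40.5% decrease: 72777.245509 ÷ 0.595 ≈ 122,315.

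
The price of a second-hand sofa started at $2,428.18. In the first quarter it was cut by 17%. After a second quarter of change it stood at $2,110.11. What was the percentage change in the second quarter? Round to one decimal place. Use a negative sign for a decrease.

After the first quarter: $2,428.18 × 0.83 = $2015.3894.
Second-quarter multiplier: $2,110.11 ÷ $2015.3894 ≈ 1.047.
That is a change of 4.7%.

4.7%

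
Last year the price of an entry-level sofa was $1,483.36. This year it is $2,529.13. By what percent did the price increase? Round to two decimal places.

70.50%

Change: $2,529.13 − $1,483.36 = $1,045.77.
Relative to the original: $1,045.77 ÷ $1,483.36 ≈ 70.50%.
So the price increased by 70.50%.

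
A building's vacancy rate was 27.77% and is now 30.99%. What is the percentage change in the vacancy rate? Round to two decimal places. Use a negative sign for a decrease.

The change is 30.99 − 27.77 = 3.22 percentage points.
Relative to the original 27.77%, that is 3.22 ÷ 27.77 ≈ 11.60%.

11.60%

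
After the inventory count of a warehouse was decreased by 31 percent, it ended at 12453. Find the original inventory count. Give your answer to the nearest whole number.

The overall multiplier applied was 0.69.
So the original inventory count was 12453 ÷ 0.69 ≈ 18048.

18048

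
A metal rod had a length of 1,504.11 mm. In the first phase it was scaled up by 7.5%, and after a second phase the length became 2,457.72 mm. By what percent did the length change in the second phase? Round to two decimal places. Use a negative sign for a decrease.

After the first phase: 1,504.11 × 1.075 = 1616.91825.
Second-phase multiplier: 2,457.72 ÷ 1616.91825 ≈ 1.520003.
That is a change of 52.00%.

52.00%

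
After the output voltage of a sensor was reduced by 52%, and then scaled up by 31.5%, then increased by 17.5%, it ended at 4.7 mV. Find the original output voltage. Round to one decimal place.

6.3 mV

Undoing the 17.5% increase: 4.7 ÷ 1.175 = 4.
Undoing the 31.5% increase: 4 ÷ 1.315 ≈ 3.041825.
Undoing the 52% decrease: 3.041825 ÷ 0.48 ≈ 6.3 mV.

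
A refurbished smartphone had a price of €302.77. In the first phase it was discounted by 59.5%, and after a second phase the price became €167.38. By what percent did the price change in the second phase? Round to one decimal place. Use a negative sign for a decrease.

36.5%

After the first phase: €302.77 × 0.405 = €122.62185.
Second-phase multiplier: €167.38 ÷ €122.62185 ≈ 1.36501.
That is a change of 36.5%.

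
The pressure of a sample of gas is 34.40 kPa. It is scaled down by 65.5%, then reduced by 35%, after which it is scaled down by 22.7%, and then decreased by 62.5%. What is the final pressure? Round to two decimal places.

2.24 kPa

Apply the 65.5% decrease: 34.40 × 0.345 = 11.868.
35% decrease: 11.868 × 0.65 = 7.7142.
Apply the 22.7% decrease: 7.7142 × 0.773 = 5.9630766.
After the 62.5% decrease: 5.9630766 × 0.375 = 2.236153725 ≈ 2.24.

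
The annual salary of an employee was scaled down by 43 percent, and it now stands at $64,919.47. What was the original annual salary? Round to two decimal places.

The overall multiplier applied was 0.57.
So the original annual salary was $64,919.47 ÷ 0.57 ≈ $113,893.81.

$113,893.81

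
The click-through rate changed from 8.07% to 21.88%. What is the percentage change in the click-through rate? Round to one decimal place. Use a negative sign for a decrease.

171.1%

The change is 21.88 − 8.07 = 13.81 percentage points.
Relative to the original 8.07%, that is 13.81 ÷ 8.07 ≈ 171.1%.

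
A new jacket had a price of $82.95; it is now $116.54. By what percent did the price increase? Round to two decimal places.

40.49%

Change: $116.54 − $82.95 = $33.59.
Relative to the original: $33.59 ÷ $82.95 ≈ 40.49%.
So the price increased by 40.49%.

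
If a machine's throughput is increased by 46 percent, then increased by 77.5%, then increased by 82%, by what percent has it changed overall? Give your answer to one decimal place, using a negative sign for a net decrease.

A 46% increase multiplies by 1.46.
Then a 77.5% increase: 1.46 × 1.775 = 2.5915.
Then an 82% increase: 2.5915 × 1.82 = 4.71653.
Overall factor 4.71653, i.e. 371.7%.

371.7%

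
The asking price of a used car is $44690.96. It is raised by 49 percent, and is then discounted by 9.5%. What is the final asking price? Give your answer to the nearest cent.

Each change multiplies by a factor: 1.49 × 0.905 = 1.34845.
$44690.96 × 1.34845 = $60263.525012 ≈ $60263.53.

$60263.53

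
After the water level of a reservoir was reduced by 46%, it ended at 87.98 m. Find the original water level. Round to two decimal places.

162.93 m

The overall multiplier applied was 0.54.
So the original water level was 87.98 ÷ 0.54 ≈ 162.93 m.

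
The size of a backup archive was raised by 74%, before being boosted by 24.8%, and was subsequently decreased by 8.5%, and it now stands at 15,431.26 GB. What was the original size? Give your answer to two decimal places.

7,766.34 GB

Undoing the 8.5% decrease: 15,431.26 ÷ 0.915 ≈ 16864.765027.
Undoing the 24.8% increase: 16864.765027 ÷ 1.248 ≈ 13513.433515.
Undoing the 74% increase: 13513.433515 ÷ 1.74 ≈ 7,766.34 GB.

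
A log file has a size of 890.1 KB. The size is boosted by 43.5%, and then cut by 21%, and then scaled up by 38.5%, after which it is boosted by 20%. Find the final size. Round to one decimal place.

Apply the 43.5% increase: 890.1 × 1.435 = 1277.2935.
21% decrease: 1277.2935 × 0.79 = 1009.061865.
After the 38.5% increase: 1009.061865 × 1.385 = 1397.550683025.
After the 20% increase: 1397.550683025 × 1.2 = 1677.06081963 ≈ 1677.1.

1677.1 KB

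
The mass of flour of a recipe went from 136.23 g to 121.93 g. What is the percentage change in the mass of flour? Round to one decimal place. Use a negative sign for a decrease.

-10.5%

Change: 121.93 − 136.23 = -14.30.
Relative to the original: -14.30 ÷ 136.23 ≈ -10.5%.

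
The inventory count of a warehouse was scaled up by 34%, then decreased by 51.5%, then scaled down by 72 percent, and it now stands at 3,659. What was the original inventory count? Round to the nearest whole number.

Undoing the 72% decrease: 3,659 ÷ 0.28 ≈ 13067.857143.
Undoing the 51.5% decrease: 13067.857143 ÷ 0.485 ≈ 26944.035346.
Undoing the 34% increase: 26944.035346 ÷ 1.34 ≈ 20,107.

20,107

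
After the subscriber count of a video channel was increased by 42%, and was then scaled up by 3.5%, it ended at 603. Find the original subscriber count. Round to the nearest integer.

410

Undoing the 3.5% increase: 603 ÷ 1.035 ≈ 582.608696.
Undoing the 42% increase: 582.608696 ÷ 1.42 ≈ 410.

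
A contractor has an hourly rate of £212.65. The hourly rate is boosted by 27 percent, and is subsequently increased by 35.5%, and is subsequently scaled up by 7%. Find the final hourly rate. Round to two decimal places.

Each change multiplies by a factor: 1.27 × 1.355 × 1.07 = 1.8413095.
£212.65 × 1.8413095 = £391.554465175 ≈ £391.55.

£391.55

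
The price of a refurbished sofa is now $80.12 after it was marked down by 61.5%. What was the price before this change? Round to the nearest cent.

The overall multiplier applied was 0.385.
So the original price was $80.12 ÷ 0.385 ≈ $208.10.

$208.10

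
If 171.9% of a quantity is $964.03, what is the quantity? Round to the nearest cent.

$560.81

$964.03 ÷ 1.719 ≈ $560.81.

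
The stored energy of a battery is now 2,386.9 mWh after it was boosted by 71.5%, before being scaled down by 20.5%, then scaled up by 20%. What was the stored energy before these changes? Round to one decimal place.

1,458.9 mWh

The overall multiplier applied was 1.715 × 0.795 × 1.2 = 1.63611.
So the original stored energy was 2,386.9 ÷ 1.63611 ≈ 1,458.9 mWh.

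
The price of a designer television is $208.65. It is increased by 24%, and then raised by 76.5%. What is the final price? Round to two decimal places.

$456.65

Apply the 24% increase: $208.65 × 1.24 = $258.726.
76.5% increase: $258.726 × 1.765 = $456.65139 ≈ $456.65.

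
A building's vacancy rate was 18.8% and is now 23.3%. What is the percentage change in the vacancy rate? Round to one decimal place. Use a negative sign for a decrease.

23.9%

The change is 23.3 − 18.8 = 4.5 percentage points.
Relative to the original 18.8%, that is 4.5 ÷ 18.8 ≈ 23.9%.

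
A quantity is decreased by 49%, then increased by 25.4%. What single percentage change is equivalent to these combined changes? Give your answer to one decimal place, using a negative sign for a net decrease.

A 49% decrease multiplies by 0.51.
Then a 25.4% increase: 0.51 × 1.254 = 0.63954.
Overall factor 0.63954, i.e. -36.0%.

-36.0%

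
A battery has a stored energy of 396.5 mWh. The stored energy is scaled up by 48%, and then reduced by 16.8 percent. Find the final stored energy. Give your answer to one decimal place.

488.2 mWh

48% increase: 396.5 × 1.48 = 586.82.
After the 16.8% decrease: 586.82 × 0.832 = 488.23424 ≈ 488.2.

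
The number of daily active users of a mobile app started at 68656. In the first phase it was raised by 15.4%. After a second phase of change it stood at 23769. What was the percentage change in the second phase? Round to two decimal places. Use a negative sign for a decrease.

-70.00%

After the first phase: 68656 × 1.154 = 79229.024.
Second-phase multiplier: 23769 ÷ 79229.024 ≈ 0.300004.
That is a change of -70.00%.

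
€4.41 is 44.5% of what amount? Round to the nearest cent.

€4.41 ÷ 0.445 ≈ €9.91.

€9.91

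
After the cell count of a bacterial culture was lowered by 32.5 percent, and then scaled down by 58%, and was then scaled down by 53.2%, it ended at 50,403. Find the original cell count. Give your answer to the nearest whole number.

Undoing the 53.2% decrease: 50,403 ÷ 0.468 ≈ 107698.717949.
Undoing the 58% decrease: 107698.717949 ÷ 0.42 ≈ 256425.518926.
Undoing the 32.5% decrease: 256425.518926 ÷ 0.675 ≈ 379,890.

379,890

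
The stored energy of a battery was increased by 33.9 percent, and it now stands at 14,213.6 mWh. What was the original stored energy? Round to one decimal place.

10,615.1 mWh

The overall multiplier applied was 1.339.
So the original stored energy was 14,213.6 ÷ 1.339 ≈ 10,615.1 mWh.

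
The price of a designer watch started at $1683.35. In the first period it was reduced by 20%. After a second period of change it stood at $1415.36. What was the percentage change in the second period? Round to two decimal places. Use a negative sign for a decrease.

After the first period: $1683.35 × 0.8 = $1346.68.
Second-period multiplier: $1415.36 ÷ $1346.68 ≈ 1.050999.
That is a change of 5.10%.

5.10%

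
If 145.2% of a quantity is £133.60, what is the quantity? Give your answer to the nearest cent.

£92.01

£133.60 ÷ 1.452 ≈ £92.01.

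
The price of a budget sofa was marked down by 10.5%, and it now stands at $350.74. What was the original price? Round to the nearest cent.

$391.89

The overall multiplier applied was 0.895.
So the original price was $350.74 ÷ 0.895 ≈ $391.89.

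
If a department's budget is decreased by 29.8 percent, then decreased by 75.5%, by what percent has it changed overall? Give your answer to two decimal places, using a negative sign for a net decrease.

-82.80%

A 29.8% decrease multiplies by 0.702.
Then a 75.5% decrease: 0.702 × 0.245 = 0.17199.
Overall factor 0.17199, i.e. -82.80%.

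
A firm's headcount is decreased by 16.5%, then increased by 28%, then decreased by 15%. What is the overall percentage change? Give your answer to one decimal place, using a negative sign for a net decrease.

-9.2%

The combined multiplier is 0.835 × 1.28 × 0.85 = 0.90848.
That corresponds to a decrease of 9.2%.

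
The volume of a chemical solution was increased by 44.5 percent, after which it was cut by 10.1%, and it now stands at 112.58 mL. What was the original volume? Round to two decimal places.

Undoing the 10.1% decrease: 112.58 ÷ 0.899 ≈ 125.228031.
Undoing the 44.5% increase: 125.228031 ÷ 1.445 ≈ 86.66 mL.

86.66 mL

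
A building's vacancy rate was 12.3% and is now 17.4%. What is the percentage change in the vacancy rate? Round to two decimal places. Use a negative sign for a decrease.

The change is 17.4 − 12.3 = 5.1 percentage points.
Relative to the original 12.3%, that is 5.1 ÷ 12.3 ≈ 41.46%.

41.46%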